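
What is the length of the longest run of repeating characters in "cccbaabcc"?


Input: "cccbaabcc"
Scanning for longest run:
  Position 1 ('c'): continues run of 'c', length=2
  Position 2 ('c'): continues run of 'c', length=3
  Position 3 ('b'): new char, reset run to 1
  Position 4 ('a'): new char, reset run to 1
  Position 5 ('a'): continues run of 'a', length=2
  Position 6 ('b'): new char, reset run to 1
  Position 7 ('c'): new char, reset run to 1
  Position 8 ('c'): continues run of 'c', length=2
Longest run: 'c' with length 3

3


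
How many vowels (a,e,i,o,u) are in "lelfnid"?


Input: lelfnid
Checking each character:
  'l' at position 0: consonant
  'e' at position 1: vowel (running total: 1)
  'l' at position 2: consonant
  'f' at position 3: consonant
  'n' at position 4: consonant
  'i' at position 5: vowel (running total: 2)
  'd' at position 6: consonant
Total vowels: 2

2


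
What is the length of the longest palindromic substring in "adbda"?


Input: "adbda"
Checking substrings for palindromes:
  [0:5] "adbda" (len 5) => palindrome
  [1:4] "dbd" (len 3) => palindrome
Longest palindromic substring: "adbda" with length 5

5


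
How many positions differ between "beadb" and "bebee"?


Comparing "beadb" and "bebee" position by position:
  Position 0: 'b' vs 'b' => same
  Position 1: 'e' vs 'e' => same
  Position 2: 'a' vs 'b' => DIFFER
  Position 3: 'd' vs 'e' => DIFFER
  Position 4: 'b' vs 'e' => DIFFER
Positions that differ: 3

3


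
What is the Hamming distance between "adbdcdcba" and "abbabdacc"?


Comparing "adbdcdcba" and "abbabdacc" position by position:
  Position 0: 'a' vs 'a' => same
  Position 1: 'd' vs 'b' => differ
  Position 2: 'b' vs 'b' => same
  Position 3: 'd' vs 'a' => differ
  Position 4: 'c' vs 'b' => differ
  Position 5: 'd' vs 'd' => same
  Position 6: 'c' vs 'a' => differ
  Position 7: 'b' vs 'c' => differ
  Position 8: 'a' vs 'c' => differ
Total differences (Hamming distance): 6

6


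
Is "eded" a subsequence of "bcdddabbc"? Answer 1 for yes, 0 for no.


Check if "eded" is a subsequence of "bcdddabbc"
Greedy scan:
  Position 0 ('b'): no match needed
  Position 1 ('c'): no match needed
  Position 2 ('d'): no match needed
  Position 3 ('d'): no match needed
  Position 4 ('d'): no match needed
  Position 5 ('a'): no match needed
  Position 6 ('b'): no match needed
  Position 7 ('b'): no match needed
  Position 8 ('c'): no match needed
Only matched 0/4 characters => not a subsequence

0


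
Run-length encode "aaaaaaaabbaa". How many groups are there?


Input: aaaaaaaabbaa
Scanning for consecutive runs:
  Group 1: 'a' x 8 (positions 0-7)
  Group 2: 'b' x 2 (positions 8-9)
  Group 3: 'a' x 2 (positions 10-11)
Total groups: 3

3


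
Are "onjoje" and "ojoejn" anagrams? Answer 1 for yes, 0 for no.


Strings: "onjoje", "ojoejn"
Sorted first:  ejjnoo
Sorted second: ejjnoo
Sorted forms match => anagrams

1


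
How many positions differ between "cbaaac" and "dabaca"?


Comparing "cbaaac" and "dabaca" position by position:
  Position 0: 'c' vs 'd' => DIFFER
  Position 1: 'b' vs 'a' => DIFFER
  Position 2: 'a' vs 'b' => DIFFER
  Position 3: 'a' vs 'a' => same
  Position 4: 'a' vs 'c' => DIFFER
  Position 5: 'c' vs 'a' => DIFFER
Positions that differ: 5

5


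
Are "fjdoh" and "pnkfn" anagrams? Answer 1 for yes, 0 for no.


Strings: "fjdoh", "pnkfn"
Sorted first:  dfhjo
Sorted second: fknnp
Differ at position 0: 'd' vs 'f' => not anagrams

0


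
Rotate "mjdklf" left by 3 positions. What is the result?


Input: "mjdklf", rotate left by 3
First 3 characters: "mjd"
Remaining characters: "klf"
Concatenate remaining + first: "klf" + "mjd" = "klfmjd"

klfmjd


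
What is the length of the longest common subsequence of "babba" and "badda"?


LCS of "babba" and "badda"
DP table:
           b    a    d    d    a
      0    0    0    0    0    0
  b   0    1    1    1    1    1
  a   0    1    2    2    2    2
  b   0    1    2    2    2    2
  b   0    1    2    2    2    2
  a   0    1    2    2    2    3
LCS length = dp[5][5] = 3

3


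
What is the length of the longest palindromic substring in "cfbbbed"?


Input: "cfbbbed"
Checking substrings for palindromes:
  [2:5] "bbb" (len 3) => palindrome
  [2:4] "bb" (len 2) => palindrome
  [3:5] "bb" (len 2) => palindrome
Longest palindromic substring: "bbb" with length 3

3


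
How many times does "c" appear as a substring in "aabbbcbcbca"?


Searching for "c" in "aabbbcbcbca"
Scanning each position:
  Position 0: "a" => no
  Position 1: "a" => no
  Position 2: "b" => no
  Position 3: "b" => no
  Position 4: "b" => no
  Position 5: "c" => MATCH
  Position 6: "b" => no
  Position 7: "c" => MATCH
  Position 8: "b" => no
  Position 9: "c" => MATCH
  Position 10: "a" => no
Total occurrences: 3

3


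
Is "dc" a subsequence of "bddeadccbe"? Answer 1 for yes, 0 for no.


Check if "dc" is a subsequence of "bddeadccbe"
Greedy scan:
  Position 0 ('b'): no match needed
  Position 1 ('d'): matches sub[0] = 'd'
  Position 2 ('d'): no match needed
  Position 3 ('e'): no match needed
  Position 4 ('a'): no match needed
  Position 5 ('d'): no match needed
  Position 6 ('c'): matches sub[1] = 'c'
  Position 7 ('c'): no match needed
  Position 8 ('b'): no match needed
  Position 9 ('e'): no match needed
All 2 characters matched => is a subsequence

1


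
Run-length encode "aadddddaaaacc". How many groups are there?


Input: aadddddaaaacc
Scanning for consecutive runs:
  Group 1: 'a' x 2 (positions 0-1)
  Group 2: 'd' x 5 (positions 2-6)
  Group 3: 'a' x 4 (positions 7-10)
  Group 4: 'c' x 2 (positions 11-12)
Total groups: 4

4


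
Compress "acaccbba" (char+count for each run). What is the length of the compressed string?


Input: acaccbba
Runs:
  'a' x 1 => "a1"
  'c' x 1 => "c1"
  'a' x 1 => "a1"
  'c' x 2 => "c2"
  'b' x 2 => "b2"
  'a' x 1 => "a1"
Compressed: "a1c1a1c2b2a1"
Compressed length: 12

12


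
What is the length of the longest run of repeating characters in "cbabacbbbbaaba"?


Input: "cbabacbbbbaaba"
Scanning for longest run:
  Position 1 ('b'): new char, reset run to 1
  Position 2 ('a'): new char, reset run to 1
  Position 3 ('b'): new char, reset run to 1
  Position 4 ('a'): new char, reset run to 1
  Position 5 ('c'): new char, reset run to 1
  Position 6 ('b'): new char, reset run to 1
  Position 7 ('b'): continues run of 'b', length=2
  Position 8 ('b'): continues run of 'b', length=3
  Position 9 ('b'): continues run of 'b', length=4
  Position 10 ('a'): new char, reset run to 1
  Position 11 ('a'): continues run of 'a', length=2
  Position 12 ('b'): new char, reset run to 1
  Position 13 ('a'): new char, reset run to 1
Longest run: 'b' with length 4

4


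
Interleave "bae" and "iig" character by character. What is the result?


Interleaving "bae" and "iig":
  Position 0: 'b' from first, 'i' from second => "bi"
  Position 1: 'a' from first, 'i' from second => "ai"
  Position 2: 'e' from first, 'g' from second => "eg"
Result: biaieg

biaieg


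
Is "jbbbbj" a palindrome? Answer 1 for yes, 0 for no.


Input: jbbbbj
Reversed: jbbbbj
  Compare pos 0 ('j') with pos 5 ('j'): match
  Compare pos 1 ('b') with pos 4 ('b'): match
  Compare pos 2 ('b') with pos 3 ('b'): match
Result: palindrome

1


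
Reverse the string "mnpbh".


Input: mnpbh
Reading characters right to left:
  Position 4: 'h'
  Position 3: 'b'
  Position 2: 'p'
  Position 1: 'n'
  Position 0: 'm'
Reversed: hbpnm

hbpnm


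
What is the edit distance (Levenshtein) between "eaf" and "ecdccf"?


Computing edit distance: "eaf" -> "ecdccf"
DP table:
           e    c    d    c    c    f
      0    1    2    3    4    5    6
  e   1    0    1    2    3    4    5
  a   2    1    1    2    3    4    5
  f   3    2    2    2    3    4    4
Edit distance = dp[3][6] = 4

4


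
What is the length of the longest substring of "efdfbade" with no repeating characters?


Input: "efdfbade"
Sliding window (track last position of each char):
  Position 0 ('e'): window [0,0] length 1 -- new best
  Position 1 ('f'): window [0,1] length 2 -- new best
  Position 2 ('d'): window [0,2] length 3 -- new best
  Position 3 ('f'): repeat (last at 1), move window start to 2
  Position 3 ('f'): window [2,3] length 2
  Position 4 ('b'): window [2,4] length 3
  Position 5 ('a'): window [2,5] length 4 -- new best
  Position 6 ('d'): repeat (last at 2), move window start to 3
  Position 6 ('d'): window [3,6] length 4
  Position 7 ('e'): window [3,7] length 5 -- new best
Longest substring with no repeats: "fbade" with length 5

5


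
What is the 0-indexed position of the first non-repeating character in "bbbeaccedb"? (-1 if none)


Input: bbbeaccedb
Character frequencies:
  'a': 1
  'b': 4
  'c': 2
  'd': 1
  'e': 2
Scanning left to right for freq == 1:
  Position 0 ('b'): freq=4, skip
  Position 1 ('b'): freq=4, skip
  Position 2 ('b'): freq=4, skip
  Position 3 ('e'): freq=2, skip
  Position 4 ('a'): unique! => answer = 4

4


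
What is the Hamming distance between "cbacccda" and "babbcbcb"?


Comparing "cbacccda" and "babbcbcb" position by position:
  Position 0: 'c' vs 'b' => differ
  Position 1: 'b' vs 'a' => differ
  Position 2: 'a' vs 'b' => differ
  Position 3: 'c' vs 'b' => differ
  Position 4: 'c' vs 'c' => same
  Position 5: 'c' vs 'b' => differ
  Position 6: 'd' vs 'c' => differ
  Position 7: 'a' vs 'b' => differ
Total differences (Hamming distance): 7

7


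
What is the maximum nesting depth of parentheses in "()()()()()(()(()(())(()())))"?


Input: "()()()()()(()(()(())(()())))"
Tracking depth:
  Position 0 '(': depth becomes 1
  Position 1 ')': depth becomes 0
  Position 2 '(': depth becomes 1
  Position 3 ')': depth becomes 0
  Position 4 '(': depth becomes 1
  Position 5 ')': depth becomes 0
  Position 6 '(': depth becomes 1
  Position 7 ')': depth becomes 0
  Position 8 '(': depth becomes 1
  Position 9 ')': depth becomes 0
  Position 10 '(': depth becomes 1
  Position 11 '(': depth becomes 2
  Position 12 ')': depth becomes 1
  Position 13 '(': depth becomes 2
  Position 14 '(': depth becomes 3
  Position 15 ')': depth becomes 2
  Position 16 '(': depth becomes 3
  Position 17 '(': depth becomes 4
  Position 18 ')': depth becomes 3
  Position 19 ')': depth becomes 2
  Position 20 '(': depth becomes 3
  Position 21 '(': depth becomes 4
  Position 22 ')': depth becomes 3
  Position 23 '(': depth becomes 4
  Position 24 ')': depth becomes 3
  Position 25 ')': depth becomes 2
  Position 26 ')': depth becomes 1
  Position 27 ')': depth becomes 0
Maximum depth reached: 4

4


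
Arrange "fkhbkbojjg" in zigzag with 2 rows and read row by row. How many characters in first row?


Zigzag "fkhbkbojjg" into 2 rows:
Placing characters:
  'f' => row 0
  'k' => row 1
  'h' => row 0
  'b' => row 1
  'k' => row 0
  'b' => row 1
  'o' => row 0
  'j' => row 1
  'j' => row 0
  'g' => row 1
Rows:
  Row 0: "fhkoj"
  Row 1: "kbbjg"
First row length: 5

5


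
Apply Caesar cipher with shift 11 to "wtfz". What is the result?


Caesar cipher: shift "wtfz" by 11
  'w' (pos 22) + 11 = pos 7 = 'h'
  't' (pos 19) + 11 = pos 4 = 'e'
  'f' (pos 5) + 11 = pos 16 = 'q'
  'z' (pos 25) + 11 = pos 10 = 'k'
Result: heqk

heqk


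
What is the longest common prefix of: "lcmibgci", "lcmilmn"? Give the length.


Words: lcmibgci, lcmilmn
  Position 0: all 'l' => match
  Position 1: all 'c' => match
  Position 2: all 'm' => match
  Position 3: all 'i' => match
  Position 4: ('b', 'l') => mismatch, stop
LCP = "lcmi" (length 4)

4


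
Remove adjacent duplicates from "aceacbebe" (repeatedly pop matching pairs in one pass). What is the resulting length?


Input: aceacbebe
Stack-based adjacent duplicate removal:
  Read 'a': push. Stack: a
  Read 'c': push. Stack: ac
  Read 'e': push. Stack: ace
  Read 'a': push. Stack: acea
  Read 'c': push. Stack: aceac
  Read 'b': push. Stack: aceacb
  Read 'e': push. Stack: aceacbe
  Read 'b': push. Stack: aceacbeb
  Read 'e': push. Stack: aceacbebe
Final stack: "aceacbebe" (length 9)

9


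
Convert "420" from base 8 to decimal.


Input: "420" in base 8
Positional expansion:
  Digit '4' (value 4) x 8^2 = 256
  Digit '2' (value 2) x 8^1 = 16
  Digit '0' (value 0) x 8^0 = 0
Sum = 272

272


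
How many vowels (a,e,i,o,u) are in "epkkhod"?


Input: epkkhod
Checking each character:
  'e' at position 0: vowel (running total: 1)
  'p' at position 1: consonant
  'k' at position 2: consonant
  'k' at position 3: consonant
  'h' at position 4: consonant
  'o' at position 5: vowel (running total: 2)
  'd' at position 6: consonant
Total vowels: 2

2


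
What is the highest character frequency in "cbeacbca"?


Input: cbeacbca
Character counts:
  'a': 2
  'b': 2
  'c': 3
  'e': 1
Maximum frequency: 3

3


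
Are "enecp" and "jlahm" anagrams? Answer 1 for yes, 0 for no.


Strings: "enecp", "jlahm"
Sorted first:  ceenp
Sorted second: ahjlm
Differ at position 0: 'c' vs 'a' => not anagrams

0


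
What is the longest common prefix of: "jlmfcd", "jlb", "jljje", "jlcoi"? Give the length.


Words: jlmfcd, jlb, jljje, jlcoi
  Position 0: all 'j' => match
  Position 1: all 'l' => match
  Position 2: ('m', 'b', 'j', 'c') => mismatch, stop
LCP = "jl" (length 2)

2


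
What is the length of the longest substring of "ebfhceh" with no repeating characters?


Input: "ebfhceh"
Sliding window (track last position of each char):
  Position 0 ('e'): window [0,0] length 1 -- new best
  Position 1 ('b'): window [0,1] length 2 -- new best
  Position 2 ('f'): window [0,2] length 3 -- new best
  Position 3 ('h'): window [0,3] length 4 -- new best
  Position 4 ('c'): window [0,4] length 5 -- new best
  Position 5 ('e'): repeat (last at 0), move window start to 1
  Position 5 ('e'): window [1,5] length 5
  Position 6 ('h'): repeat (last at 3), move window start to 4
  Position 6 ('h'): window [4,6] length 3
Longest substring with no repeats: "ebfhc" with length 5

5


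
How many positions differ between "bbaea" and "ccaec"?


Comparing "bbaea" and "ccaec" position by position:
  Position 0: 'b' vs 'c' => DIFFER
  Position 1: 'b' vs 'c' => DIFFER
  Position 2: 'a' vs 'a' => same
  Position 3: 'e' vs 'e' => same
  Position 4: 'a' vs 'c' => DIFFER
Positions that differ: 3

3


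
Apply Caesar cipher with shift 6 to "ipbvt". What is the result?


Caesar cipher: shift "ipbvt" by 6
  'i' (pos 8) + 6 = pos 14 = 'o'
  'p' (pos 15) + 6 = pos 21 = 'v'
  'b' (pos 1) + 6 = pos 7 = 'h'
  'v' (pos 21) + 6 = pos 1 = 'b'
  't' (pos 19) + 6 = pos 25 = 'z'
Result: ovhbz

ovhbz


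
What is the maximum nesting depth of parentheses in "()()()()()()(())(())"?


Input: "()()()()()()(())(())"
Tracking depth:
  Position 0 '(': depth becomes 1
  Position 1 ')': depth becomes 0
  Position 2 '(': depth becomes 1
  Position 3 ')': depth becomes 0
  Position 4 '(': depth becomes 1
  Position 5 ')': depth becomes 0
  Position 6 '(': depth becomes 1
  Position 7 ')': depth becomes 0
  Position 8 '(': depth becomes 1
  Position 9 ')': depth becomes 0
  Position 10 '(': depth becomes 1
  Position 11 ')': depth becomes 0
  Position 12 '(': depth becomes 1
  Position 13 '(': depth becomes 2
  Position 14 ')': depth becomes 1
  Position 15 ')': depth becomes 0
  Position 16 '(': depth becomes 1
  Position 17 '(': depth becomes 2
  Position 18 ')': depth becomes 1
  Position 19 ')': depth becomes 0
Maximum depth reached: 2

2


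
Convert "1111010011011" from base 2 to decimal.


Input: "1111010011011" in base 2
Positional expansion:
  Digit '1' (value 1) x 2^12 = 4096
  Digit '1' (value 1) x 2^11 = 2048
  Digit '1' (value 1) x 2^10 = 1024
  Digit '1' (value 1) x 2^9 = 512
  Digit '0' (value 0) x 2^8 = 0
  Digit '1' (value 1) x 2^7 = 128
  Digit '0' (value 0) x 2^6 = 0
  Digit '0' (value 0) x 2^5 = 0
  Digit '1' (value 1) x 2^4 = 16
  Digit '1' (value 1) x 2^3 = 8
  Digit '0' (value 0) x 2^2 = 0
  Digit '1' (value 1) x 2^1 = 2
  Digit '1' (value 1) x 2^0 = 1
Sum = 7835

7835


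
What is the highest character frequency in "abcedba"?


Input: abcedba
Character counts:
  'a': 2
  'b': 2
  'c': 1
  'd': 1
  'e': 1
Maximum frequency: 2

2


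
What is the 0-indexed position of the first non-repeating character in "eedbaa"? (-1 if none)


Input: eedbaa
Character frequencies:
  'a': 2
  'b': 1
  'd': 1
  'e': 2
Scanning left to right for freq == 1:
  Position 0 ('e'): freq=2, skip
  Position 1 ('e'): freq=2, skip
  Position 2 ('d'): unique! => answer = 2

2


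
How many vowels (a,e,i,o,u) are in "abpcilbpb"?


Input: abpcilbpb
Checking each character:
  'a' at position 0: vowel (running total: 1)
  'b' at position 1: consonant
  'p' at position 2: consonant
  'c' at position 3: consonant
  'i' at position 4: vowel (running total: 2)
  'l' at position 5: consonant
  'b' at position 6: consonant
  'p' at position 7: consonant
  'b' at position 8: consonant
Total vowels: 2

2


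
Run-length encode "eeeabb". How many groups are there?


Input: eeeabb
Scanning for consecutive runs:
  Group 1: 'e' x 3 (positions 0-2)
  Group 2: 'a' x 1 (positions 3-3)
  Group 3: 'b' x 2 (positions 4-5)
Total groups: 3

3


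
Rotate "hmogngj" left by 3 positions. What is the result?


Input: "hmogngj", rotate left by 3
First 3 characters: "hmo"
Remaining characters: "gngj"
Concatenate remaining + first: "gngj" + "hmo" = "gngjhmo"

gngjhmo


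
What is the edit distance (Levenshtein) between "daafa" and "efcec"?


Computing edit distance: "daafa" -> "efcec"
DP table:
           e    f    c    e    c
      0    1    2    3    4    5
  d   1    1    2    3    4    5
  a   2    2    2    3    4    5
  a   3    3    3    3    4    5
  f   4    4    3    4    4    5
  a   5    5    4    4    5    5
Edit distance = dp[5][5] = 5

5


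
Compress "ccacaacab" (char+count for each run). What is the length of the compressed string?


Input: ccacaacab
Runs:
  'c' x 2 => "c2"
  'a' x 1 => "a1"
  'c' x 1 => "c1"
  'a' x 2 => "a2"
  'c' x 1 => "c1"
  'a' x 1 => "a1"
  'b' x 1 => "b1"
Compressed: "c2a1c1a2c1a1b1"
Compressed length: 14

14


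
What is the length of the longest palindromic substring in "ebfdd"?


Input: "ebfdd"
Checking substrings for palindromes:
  [3:5] "dd" (len 2) => palindrome
Longest palindromic substring: "dd" with length 2

2


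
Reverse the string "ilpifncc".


Input: ilpifncc
Reading characters right to left:
  Position 7: 'c'
  Position 6: 'c'
  Position 5: 'n'
  Position 4: 'f'
  Position 3: 'i'
  Position 2: 'p'
  Position 1: 'l'
  Position 0: 'i'
Reversed: ccnfipli

ccnfipli


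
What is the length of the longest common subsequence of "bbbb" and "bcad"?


LCS of "bbbb" and "bcad"
DP table:
           b    c    a    d
      0    0    0    0    0
  b   0    1    1    1    1
  b   0    1    1    1    1
  b   0    1    1    1    1
  b   0    1    1    1    1
LCS length = dp[4][4] = 1

1


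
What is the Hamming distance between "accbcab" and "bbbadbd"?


Comparing "accbcab" and "bbbadbd" position by position:
  Position 0: 'a' vs 'b' => differ
  Position 1: 'c' vs 'b' => differ
  Position 2: 'c' vs 'b' => differ
  Position 3: 'b' vs 'a' => differ
  Position 4: 'c' vs 'd' => differ
  Position 5: 'a' vs 'b' => differ
  Position 6: 'b' vs 'd' => differ
Total differences (Hamming distance): 7

7


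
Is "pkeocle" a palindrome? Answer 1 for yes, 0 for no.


Input: pkeocle
Reversed: elcoekp
  Compare pos 0 ('p') with pos 6 ('e'): MISMATCH
  Compare pos 1 ('k') with pos 5 ('l'): MISMATCH
  Compare pos 2 ('e') with pos 4 ('c'): MISMATCH
Result: not a palindrome

0


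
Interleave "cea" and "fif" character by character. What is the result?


Interleaving "cea" and "fif":
  Position 0: 'c' from first, 'f' from second => "cf"
  Position 1: 'e' from first, 'i' from second => "ei"
  Position 2: 'a' from first, 'f' from second => "af"
Result: cfeiaf

cfeiaf


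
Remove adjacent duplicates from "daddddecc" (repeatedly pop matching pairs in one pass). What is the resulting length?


Input: daddddecc
Stack-based adjacent duplicate removal:
  Read 'd': push. Stack: d
  Read 'a': push. Stack: da
  Read 'd': push. Stack: dad
  Read 'd': matches stack top 'd' => pop. Stack: da
  Read 'd': push. Stack: dad
  Read 'd': matches stack top 'd' => pop. Stack: da
  Read 'e': push. Stack: dae
  Read 'c': push. Stack: daec
  Read 'c': matches stack top 'c' => pop. Stack: dae
Final stack: "dae" (length 3)

3


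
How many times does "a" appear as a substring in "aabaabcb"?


Searching for "a" in "aabaabcb"
Scanning each position:
  Position 0: "a" => MATCH
  Position 1: "a" => MATCH
  Position 2: "b" => no
  Position 3: "a" => MATCH
  Position 4: "a" => MATCH
  Position 5: "b" => no
  Position 6: "c" => no
  Position 7: "b" => no
Total occurrences: 4

4


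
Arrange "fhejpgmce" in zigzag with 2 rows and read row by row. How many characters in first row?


Zigzag "fhejpgmce" into 2 rows:
Placing characters:
  'f' => row 0
  'h' => row 1
  'e' => row 0
  'j' => row 1
  'p' => row 0
  'g' => row 1
  'm' => row 0
  'c' => row 1
  'e' => row 0
Rows:
  Row 0: "fepme"
  Row 1: "hjgc"
First row length: 5

5


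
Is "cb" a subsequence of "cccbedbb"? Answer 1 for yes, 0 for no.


Check if "cb" is a subsequence of "cccbedbb"
Greedy scan:
  Position 0 ('c'): matches sub[0] = 'c'
  Position 1 ('c'): no match needed
  Position 2 ('c'): no match needed
  Position 3 ('b'): matches sub[1] = 'b'
  Position 4 ('e'): no match needed
  Position 5 ('d'): no match needed
  Position 6 ('b'): no match needed
  Position 7 ('b'): no match needed
All 2 characters matched => is a subsequence

1


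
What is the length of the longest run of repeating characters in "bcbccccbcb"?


Input: "bcbccccbcb"
Scanning for longest run:
  Position 1 ('c'): new char, reset run to 1
  Position 2 ('b'): new char, reset run to 1
  Position 3 ('c'): new char, reset run to 1
  Position 4 ('c'): continues run of 'c', length=2
  Position 5 ('c'): continues run of 'c', length=3
  Position 6 ('c'): continues run of 'c', length=4
  Position 7 ('b'): new char, reset run to 1
  Position 8 ('c'): new char, reset run to 1
  Position 9 ('b'): new char, reset run to 1
Longest run: 'c' with length 4

4


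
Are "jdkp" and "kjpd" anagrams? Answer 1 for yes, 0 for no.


Strings: "jdkp", "kjpd"
Sorted first:  djkp
Sorted second: djkp
Sorted forms match => anagrams

1


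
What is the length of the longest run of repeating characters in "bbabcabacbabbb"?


Input: "bbabcabacbabbb"
Scanning for longest run:
  Position 1 ('b'): continues run of 'b', length=2
  Position 2 ('a'): new char, reset run to 1
  Position 3 ('b'): new char, reset run to 1
  Position 4 ('c'): new char, reset run to 1
  Position 5 ('a'): new char, reset run to 1
  Position 6 ('b'): new char, reset run to 1
  Position 7 ('a'): new char, reset run to 1
  Position 8 ('c'): new char, reset run to 1
  Position 9 ('b'): new char, reset run to 1
  Position 10 ('a'): new char, reset run to 1
  Position 11 ('b'): new char, reset run to 1
  Position 12 ('b'): continues run of 'b', length=2
  Position 13 ('b'): continues run of 'b', length=3
Longest run: 'b' with length 3

3


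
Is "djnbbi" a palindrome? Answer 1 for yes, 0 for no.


Input: djnbbi
Reversed: ibbnjd
  Compare pos 0 ('d') with pos 5 ('i'): MISMATCH
  Compare pos 1 ('j') with pos 4 ('b'): MISMATCH
  Compare pos 2 ('n') with pos 3 ('b'): MISMATCH
Result: not a palindrome

0


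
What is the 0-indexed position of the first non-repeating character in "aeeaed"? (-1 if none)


Input: aeeaed
Character frequencies:
  'a': 2
  'd': 1
  'e': 3
Scanning left to right for freq == 1:
  Position 0 ('a'): freq=2, skip
  Position 1 ('e'): freq=3, skip
  Position 2 ('e'): freq=3, skip
  Position 3 ('a'): freq=2, skip
  Position 4 ('e'): freq=3, skip
  Position 5 ('d'): unique! => answer = 5

5


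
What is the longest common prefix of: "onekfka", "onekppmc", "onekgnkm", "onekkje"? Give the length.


Words: onekfka, onekppmc, onekgnkm, onekkje
  Position 0: all 'o' => match
  Position 1: all 'n' => match
  Position 2: all 'e' => match
  Position 3: all 'k' => match
  Position 4: ('f', 'p', 'g', 'k') => mismatch, stop
LCP = "onek" (length 4)

4


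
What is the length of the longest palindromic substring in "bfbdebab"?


Input: "bfbdebab"
Checking substrings for palindromes:
  [0:3] "bfb" (len 3) => palindrome
  [5:8] "bab" (len 3) => palindrome
Longest palindromic substring: "bfb" with length 3

3


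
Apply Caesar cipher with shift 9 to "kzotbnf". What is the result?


Caesar cipher: shift "kzotbnf" by 9
  'k' (pos 10) + 9 = pos 19 = 't'
  'z' (pos 25) + 9 = pos 8 = 'i'
  'o' (pos 14) + 9 = pos 23 = 'x'
  't' (pos 19) + 9 = pos 2 = 'c'
  'b' (pos 1) + 9 = pos 10 = 'k'
  'n' (pos 13) + 9 = pos 22 = 'w'
  'f' (pos 5) + 9 = pos 14 = 'o'
Result: tixckwo

tixckwo


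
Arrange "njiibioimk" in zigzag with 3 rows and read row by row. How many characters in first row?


Zigzag "njiibioimk" into 3 rows:
Placing characters:
  'n' => row 0
  'j' => row 1
  'i' => row 2
  'i' => row 1
  'b' => row 0
  'i' => row 1
  'o' => row 2
  'i' => row 1
  'm' => row 0
  'k' => row 1
Rows:
  Row 0: "nbm"
  Row 1: "jiiik"
  Row 2: "io"
First row length: 3

3


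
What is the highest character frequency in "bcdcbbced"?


Input: bcdcbbced
Character counts:
  'b': 3
  'c': 3
  'd': 2
  'e': 1
Maximum frequency: 3

3


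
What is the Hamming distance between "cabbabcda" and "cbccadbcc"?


Comparing "cabbabcda" and "cbccadbcc" position by position:
  Position 0: 'c' vs 'c' => same
  Position 1: 'a' vs 'b' => differ
  Position 2: 'b' vs 'c' => differ
  Position 3: 'b' vs 'c' => differ
  Position 4: 'a' vs 'a' => same
  Position 5: 'b' vs 'd' => differ
  Position 6: 'c' vs 'b' => differ
  Position 7: 'd' vs 'c' => differ
  Position 8: 'a' vs 'c' => differ
Total differences (Hamming distance): 7

7


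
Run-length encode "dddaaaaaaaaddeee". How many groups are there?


Input: dddaaaaaaaaddeee
Scanning for consecutive runs:
  Group 1: 'd' x 3 (positions 0-2)
  Group 2: 'a' x 8 (positions 3-10)
  Group 3: 'd' x 2 (positions 11-12)
  Group 4: 'e' x 3 (positions 13-15)
Total groups: 4

4


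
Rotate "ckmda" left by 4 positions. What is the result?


Input: "ckmda", rotate left by 4
First 4 characters: "ckmd"
Remaining characters: "a"
Concatenate remaining + first: "a" + "ckmd" = "ackmd"

ackmd


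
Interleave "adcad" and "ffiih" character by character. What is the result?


Interleaving "adcad" and "ffiih":
  Position 0: 'a' from first, 'f' from second => "af"
  Position 1: 'd' from first, 'f' from second => "df"
  Position 2: 'c' from first, 'i' from second => "ci"
  Position 3: 'a' from first, 'i' from second => "ai"
  Position 4: 'd' from first, 'h' from second => "dh"
Result: afdfciaidh

afdfciaidh


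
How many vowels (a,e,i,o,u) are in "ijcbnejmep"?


Input: ijcbnejmep
Checking each character:
  'i' at position 0: vowel (running total: 1)
  'j' at position 1: consonant
  'c' at position 2: consonant
  'b' at position 3: consonant
  'n' at position 4: consonant
  'e' at position 5: vowel (running total: 2)
  'j' at position 6: consonant
  'm' at position 7: consonant
  'e' at position 8: vowel (running total: 3)
  'p' at position 9: consonant
Total vowels: 3

3


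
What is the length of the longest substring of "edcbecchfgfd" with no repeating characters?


Input: "edcbecchfgfd"
Sliding window (track last position of each char):
  Position 0 ('e'): window [0,0] length 1 -- new best
  Position 1 ('d'): window [0,1] length 2 -- new best
  Position 2 ('c'): window [0,2] length 3 -- new best
  Position 3 ('b'): window [0,3] length 4 -- new best
  Position 4 ('e'): repeat (last at 0), move window start to 1
  Position 4 ('e'): window [1,4] length 4
  Position 5 ('c'): repeat (last at 2), move window start to 3
  Position 5 ('c'): window [3,5] length 3
  Position 6 ('c'): repeat (last at 5), move window start to 6
  Position 6 ('c'): window [6,6] length 1
  Position 7 ('h'): window [6,7] length 2
  Position 8 ('f'): window [6,8] length 3
  Position 9 ('g'): window [6,9] length 4
  Position 10 ('f'): repeat (last at 8), move window start to 9
  Position 10 ('f'): window [9,10] length 2
  Position 11 ('d'): window [9,11] length 3
Longest substring with no repeats: "edcb" with length 4

4


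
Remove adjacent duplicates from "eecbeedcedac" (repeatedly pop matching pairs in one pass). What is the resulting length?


Input: eecbeedcedac
Stack-based adjacent duplicate removal:
  Read 'e': push. Stack: e
  Read 'e': matches stack top 'e' => pop. Stack: (empty)
  Read 'c': push. Stack: c
  Read 'b': push. Stack: cb
  Read 'e': push. Stack: cbe
  Read 'e': matches stack top 'e' => pop. Stack: cb
  Read 'd': push. Stack: cbd
  Read 'c': push. Stack: cbdc
  Read 'e': push. Stack: cbdce
  Read 'd': push. Stack: cbdced
  Read 'a': push. Stack: cbdceda
  Read 'c': push. Stack: cbdcedac
Final stack: "cbdcedac" (length 8)

8


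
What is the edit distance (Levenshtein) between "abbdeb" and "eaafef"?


Computing edit distance: "abbdeb" -> "eaafef"
DP table:
           e    a    a    f    e    f
      0    1    2    3    4    5    6
  a   1    1    1    2    3    4    5
  b   2    2    2    2    3    4    5
  b   3    3    3    3    3    4    5
  d   4    4    4    4    4    4    5
  e   5    4    5    5    5    4    5
  b   6    5    5    6    6    5    5
Edit distance = dp[6][6] = 5

5


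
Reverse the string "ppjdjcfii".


Input: ppjdjcfii
Reading characters right to left:
  Position 8: 'i'
  Position 7: 'i'
  Position 6: 'f'
  Position 5: 'c'
  Position 4: 'j'
  Position 3: 'd'
  Position 2: 'j'
  Position 1: 'p'
  Position 0: 'p'
Reversed: iifcjdjpp

iifcjdjpp


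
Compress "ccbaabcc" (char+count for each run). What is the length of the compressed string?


Input: ccbaabcc
Runs:
  'c' x 2 => "c2"
  'b' x 1 => "b1"
  'a' x 2 => "a2"
  'b' x 1 => "b1"
  'c' x 2 => "c2"
Compressed: "c2b1a2b1c2"
Compressed length: 10

10


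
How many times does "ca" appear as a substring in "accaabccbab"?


Searching for "ca" in "accaabccbab"
Scanning each position:
  Position 0: "ac" => no
  Position 1: "cc" => no
  Position 2: "ca" => MATCH
  Position 3: "aa" => no
  Position 4: "ab" => no
  Position 5: "bc" => no
  Position 6: "cc" => no
  Position 7: "cb" => no
  Position 8: "ba" => no
  Position 9: "ab" => no
Total occurrences: 1

1


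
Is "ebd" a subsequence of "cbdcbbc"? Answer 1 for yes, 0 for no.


Check if "ebd" is a subsequence of "cbdcbbc"
Greedy scan:
  Position 0 ('c'): no match needed
  Position 1 ('b'): no match needed
  Position 2 ('d'): no match needed
  Position 3 ('c'): no match needed
  Position 4 ('b'): no match needed
  Position 5 ('b'): no match needed
  Position 6 ('c'): no match needed
Only matched 0/3 characters => not a subsequence

0


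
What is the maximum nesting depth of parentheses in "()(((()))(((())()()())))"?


Input: "()(((()))(((())()()())))"
Tracking depth:
  Position 0 '(': depth becomes 1
  Position 1 ')': depth becomes 0
  Position 2 '(': depth becomes 1
  Position 3 '(': depth becomes 2
  Position 4 '(': depth becomes 3
  Position 5 '(': depth becomes 4
  Position 6 ')': depth becomes 3
  Position 7 ')': depth becomes 2
  Position 8 ')': depth becomes 1
  Position 9 '(': depth becomes 2
  Position 10 '(': depth becomes 3
  Position 11 '(': depth becomes 4
  Position 12 '(': depth becomes 5
  Position 13 ')': depth becomes 4
  Position 14 ')': depth becomes 3
  Position 15 '(': depth becomes 4
  Position 16 ')': depth becomes 3
  Position 17 '(': depth becomes 4
  Position 18 ')': depth becomes 3
  Position 19 '(': depth becomes 4
  Position 20 ')': depth becomes 3
  Position 21 ')': depth becomes 2
  Position 22 ')': depth becomes 1
  Position 23 ')': depth becomes 0
Maximum depth reached: 5

5


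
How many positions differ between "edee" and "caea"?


Comparing "edee" and "caea" position by position:
  Position 0: 'e' vs 'c' => DIFFER
  Position 1: 'd' vs 'a' => DIFFER
  Position 2: 'e' vs 'e' => same
  Position 3: 'e' vs 'a' => DIFFER
Positions that differ: 3

3


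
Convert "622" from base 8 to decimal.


Input: "622" in base 8
Positional expansion:
  Digit '6' (value 6) x 8^2 = 384
  Digit '2' (value 2) x 8^1 = 16
  Digit '2' (value 2) x 8^0 = 2
Sum = 402

402


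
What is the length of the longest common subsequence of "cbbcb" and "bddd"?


LCS of "cbbcb" and "bddd"
DP table:
           b    d    d    d
      0    0    0    0    0
  c   0    0    0    0    0
  b   0    1    1    1    1
  b   0    1    1    1    1
  c   0    1    1    1    1
  b   0    1    1    1    1
LCS length = dp[5][4] = 1

1


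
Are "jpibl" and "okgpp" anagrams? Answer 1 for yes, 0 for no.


Strings: "jpibl", "okgpp"
Sorted first:  bijlp
Sorted second: gkopp
Differ at position 0: 'b' vs 'g' => not anagrams

0


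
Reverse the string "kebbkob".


Input: kebbkob
Reading characters right to left:
  Position 6: 'b'
  Position 5: 'o'
  Position 4: 'k'
  Position 3: 'b'
  Position 2: 'b'
  Position 1: 'e'
  Position 0: 'k'
Reversed: bokbbek

bokbbek


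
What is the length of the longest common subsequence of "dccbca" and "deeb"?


LCS of "dccbca" and "deeb"
DP table:
           d    e    e    b
      0    0    0    0    0
  d   0    1    1    1    1
  c   0    1    1    1    1
  c   0    1    1    1    1
  b   0    1    1    1    2
  c   0    1    1    1    2
  a   0    1    1    1    2
LCS length = dp[6][4] = 2

2


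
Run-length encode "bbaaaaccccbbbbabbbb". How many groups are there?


Input: bbaaaaccccbbbbabbbb
Scanning for consecutive runs:
  Group 1: 'b' x 2 (positions 0-1)
  Group 2: 'a' x 4 (positions 2-5)
  Group 3: 'c' x 4 (positions 6-9)
  Group 4: 'b' x 4 (positions 10-13)
  Group 5: 'a' x 1 (positions 14-14)
  Group 6: 'b' x 4 (positions 15-18)
Total groups: 6

6


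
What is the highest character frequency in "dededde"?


Input: dededde
Character counts:
  'd': 4
  'e': 3
Maximum frequency: 4

4


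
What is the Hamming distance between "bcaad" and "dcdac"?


Comparing "bcaad" and "dcdac" position by position:
  Position 0: 'b' vs 'd' => differ
  Position 1: 'c' vs 'c' => same
  Position 2: 'a' vs 'd' => differ
  Position 3: 'a' vs 'a' => same
  Position 4: 'd' vs 'c' => differ
Total differences (Hamming distance): 3

3


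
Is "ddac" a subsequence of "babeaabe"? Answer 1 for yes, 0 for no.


Check if "ddac" is a subsequence of "babeaabe"
Greedy scan:
  Position 0 ('b'): no match needed
  Position 1 ('a'): no match needed
  Position 2 ('b'): no match needed
  Position 3 ('e'): no match needed
  Position 4 ('a'): no match needed
  Position 5 ('a'): no match needed
  Position 6 ('b'): no match needed
  Position 7 ('e'): no match needed
Only matched 0/4 characters => not a subsequence

0


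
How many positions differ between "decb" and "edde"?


Comparing "decb" and "edde" position by position:
  Position 0: 'd' vs 'e' => DIFFER
  Position 1: 'e' vs 'd' => DIFFER
  Position 2: 'c' vs 'd' => DIFFER
  Position 3: 'b' vs 'e' => DIFFER
Positions that differ: 4

4


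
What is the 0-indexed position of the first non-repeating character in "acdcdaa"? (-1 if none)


Input: acdcdaa
Character frequencies:
  'a': 3
  'c': 2
  'd': 2
Scanning left to right for freq == 1:
  Position 0 ('a'): freq=3, skip
  Position 1 ('c'): freq=2, skip
  Position 2 ('d'): freq=2, skip
  Position 3 ('c'): freq=2, skip
  Position 4 ('d'): freq=2, skip
  Position 5 ('a'): freq=3, skip
  Position 6 ('a'): freq=3, skip
  No unique character found => answer = -1

-1


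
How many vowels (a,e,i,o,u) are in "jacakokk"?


Input: jacakokk
Checking each character:
  'j' at position 0: consonant
  'a' at position 1: vowel (running total: 1)
  'c' at position 2: consonant
  'a' at position 3: vowel (running total: 2)
  'k' at position 4: consonant
  'o' at position 5: vowel (running total: 3)
  'k' at position 6: consonant
  'k' at position 7: consonant
Total vowels: 3

3


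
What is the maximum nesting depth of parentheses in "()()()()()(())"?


Input: "()()()()()(())"
Tracking depth:
  Position 0 '(': depth becomes 1
  Position 1 ')': depth becomes 0
  Position 2 '(': depth becomes 1
  Position 3 ')': depth becomes 0
  Position 4 '(': depth becomes 1
  Position 5 ')': depth becomes 0
  Position 6 '(': depth becomes 1
  Position 7 ')': depth becomes 0
  Position 8 '(': depth becomes 1
  Position 9 ')': depth becomes 0
  Position 10 '(': depth becomes 1
  Position 11 '(': depth becomes 2
  Position 12 ')': depth becomes 1
  Position 13 ')': depth becomes 0
Maximum depth reached: 2

2


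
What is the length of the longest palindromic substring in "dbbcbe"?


Input: "dbbcbe"
Checking substrings for palindromes:
  [2:5] "bcb" (len 3) => palindrome
  [1:3] "bb" (len 2) => palindrome
Longest palindromic substring: "bcb" with length 3

3


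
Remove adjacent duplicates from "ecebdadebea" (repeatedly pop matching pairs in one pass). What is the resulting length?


Input: ecebdadebea
Stack-based adjacent duplicate removal:
  Read 'e': push. Stack: e
  Read 'c': push. Stack: ec
  Read 'e': push. Stack: ece
  Read 'b': push. Stack: eceb
  Read 'd': push. Stack: ecebd
  Read 'a': push. Stack: ecebda
  Read 'd': push. Stack: ecebdad
  Read 'e': push. Stack: ecebdade
  Read 'b': push. Stack: ecebdadeb
  Read 'e': push. Stack: ecebdadebe
  Read 'a': push. Stack: ecebdadebea
Final stack: "ecebdadebea" (length 11)

11


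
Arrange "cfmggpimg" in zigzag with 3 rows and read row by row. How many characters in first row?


Zigzag "cfmggpimg" into 3 rows:
Placing characters:
  'c' => row 0
  'f' => row 1
  'm' => row 2
  'g' => row 1
  'g' => row 0
  'p' => row 1
  'i' => row 2
  'm' => row 1
  'g' => row 0
Rows:
  Row 0: "cgg"
  Row 1: "fgpm"
  Row 2: "mi"
First row length: 3

3


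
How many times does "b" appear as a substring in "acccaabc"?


Searching for "b" in "acccaabc"
Scanning each position:
  Position 0: "a" => no
  Position 1: "c" => no
  Position 2: "c" => no
  Position 3: "c" => no
  Position 4: "a" => no
  Position 5: "a" => no
  Position 6: "b" => MATCH
  Position 7: "c" => no
Total occurrences: 1

1


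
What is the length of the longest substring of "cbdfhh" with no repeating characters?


Input: "cbdfhh"
Sliding window (track last position of each char):
  Position 0 ('c'): window [0,0] length 1 -- new best
  Position 1 ('b'): window [0,1] length 2 -- new best
  Position 2 ('d'): window [0,2] length 3 -- new best
  Position 3 ('f'): window [0,3] length 4 -- new best
  Position 4 ('h'): window [0,4] length 5 -- new best
  Position 5 ('h'): repeat (last at 4), move window start to 5
  Position 5 ('h'): window [5,5] length 1
Longest substring with no repeats: "cbdfh" with length 5

5


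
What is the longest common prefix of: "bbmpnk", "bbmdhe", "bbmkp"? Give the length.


Words: bbmpnk, bbmdhe, bbmkp
  Position 0: all 'b' => match
  Position 1: all 'b' => match
  Position 2: all 'm' => match
  Position 3: ('p', 'd', 'k') => mismatch, stop
LCP = "bbm" (length 3)

3


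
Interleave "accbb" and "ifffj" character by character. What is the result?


Interleaving "accbb" and "ifffj":
  Position 0: 'a' from first, 'i' from second => "ai"
  Position 1: 'c' from first, 'f' from second => "cf"
  Position 2: 'c' from first, 'f' from second => "cf"
  Position 3: 'b' from first, 'f' from second => "bf"
  Position 4: 'b' from first, 'j' from second => "bj"
Result: aicfcfbfbj

aicfcfbfbj


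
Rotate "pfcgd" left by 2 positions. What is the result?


Input: "pfcgd", rotate left by 2
First 2 characters: "pf"
Remaining characters: "cgd"
Concatenate remaining + first: "cgd" + "pf" = "cgdpf"

cgdpf


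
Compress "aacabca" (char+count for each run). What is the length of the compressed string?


Input: aacabca
Runs:
  'a' x 2 => "a2"
  'c' x 1 => "c1"
  'a' x 1 => "a1"
  'b' x 1 => "b1"
  'c' x 1 => "c1"
  'a' x 1 => "a1"
Compressed: "a2c1a1b1c1a1"
Compressed length: 12

12


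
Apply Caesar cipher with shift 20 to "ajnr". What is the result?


Caesar cipher: shift "ajnr" by 20
  'a' (pos 0) + 20 = pos 20 = 'u'
  'j' (pos 9) + 20 = pos 3 = 'd'
  'n' (pos 13) + 20 = pos 7 = 'h'
  'r' (pos 17) + 20 = pos 11 = 'l'
Result: udhl

udhl
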